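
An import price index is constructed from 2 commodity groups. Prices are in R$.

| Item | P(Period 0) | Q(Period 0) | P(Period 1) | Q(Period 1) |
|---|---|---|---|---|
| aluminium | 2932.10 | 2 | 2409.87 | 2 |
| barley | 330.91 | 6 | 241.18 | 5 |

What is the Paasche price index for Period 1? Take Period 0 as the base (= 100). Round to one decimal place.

Paasche price index uses current-period quantities as weights.
ΣP(Period 1)·Q(Period 1) = 2409.87×2 + 241.18×5 = 4819.74 + 1205.9 = 6025.64
ΣP(Period 0)·Q(Period 1) = 2932.10×2 + 330.91×5 = 5864.2 + 1654.55 = 7518.75
Index = 6025.64 / 7518.75 × 100 = 80.1415

80.1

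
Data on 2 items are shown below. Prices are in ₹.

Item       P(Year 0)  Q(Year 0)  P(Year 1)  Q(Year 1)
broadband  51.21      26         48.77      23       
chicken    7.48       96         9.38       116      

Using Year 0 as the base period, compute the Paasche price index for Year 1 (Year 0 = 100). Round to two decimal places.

Paasche price index uses current-period quantities as weights.
ΣP(Year 1)·Q(Year 1) = 48.77×23 + 9.38×116 = 1121.71 + 1088.08 = 2209.79
ΣP(Year 0)·Q(Year 1) = 51.21×23 + 7.48×116 = 1177.83 + 867.68 = 2045.51
Index = 2209.79 / 2045.51 × 100 = 108.0312

108.03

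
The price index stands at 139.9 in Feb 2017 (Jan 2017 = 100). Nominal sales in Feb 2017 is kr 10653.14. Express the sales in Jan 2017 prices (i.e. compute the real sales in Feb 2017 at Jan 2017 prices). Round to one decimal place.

7614.8

Real = Nominal ÷ (Index/100) = 10653.14 ÷ (139.9/100)
     = 10653.14 ÷ 1.399 = 7614.8249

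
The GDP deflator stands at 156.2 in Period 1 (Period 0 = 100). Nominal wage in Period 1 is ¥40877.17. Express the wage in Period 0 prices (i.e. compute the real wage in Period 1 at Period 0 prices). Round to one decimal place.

26169.8

Real = Nominal ÷ (Index/100) = 40877.17 ÷ (156.2/100)
     = 40877.17 ÷ 1.562 = 26169.7631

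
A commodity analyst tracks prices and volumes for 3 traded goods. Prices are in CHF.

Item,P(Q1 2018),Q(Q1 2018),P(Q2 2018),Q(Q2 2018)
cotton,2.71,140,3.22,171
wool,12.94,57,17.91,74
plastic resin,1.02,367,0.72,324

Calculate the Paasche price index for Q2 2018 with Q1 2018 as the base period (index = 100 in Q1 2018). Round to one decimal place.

120.4

Paasche price index uses current-period quantities as weights.
ΣP(Q2 2018)·Q(Q2 2018) = 3.22×171 + 17.91×74 + 0.72×324 = 550.62 + 1325.34 + 233.28 = 2109.24
ΣP(Q1 2018)·Q(Q2 2018) = 2.71×171 + 12.94×74 + 1.02×324 = 463.41 + 957.56 + 330.48 = 1751.45
Index = 2109.24 / 1751.45 × 100 = 120.4282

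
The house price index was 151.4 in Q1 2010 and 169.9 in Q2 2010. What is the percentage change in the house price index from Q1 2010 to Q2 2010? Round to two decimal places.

Change = (169.9 − 151.4) / 151.4 × 100
       = 18.5 / 151.4 × 100 = 12.2193%

12.22%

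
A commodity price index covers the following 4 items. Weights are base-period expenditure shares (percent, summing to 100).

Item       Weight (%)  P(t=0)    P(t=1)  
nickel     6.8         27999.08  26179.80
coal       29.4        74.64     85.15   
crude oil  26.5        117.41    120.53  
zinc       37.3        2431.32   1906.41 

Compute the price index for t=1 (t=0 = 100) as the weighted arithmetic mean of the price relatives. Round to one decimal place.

nickel: 6.8 × (26179.80/27999.08) = 6.8 × 0.935024 = 6.3582
coal: 29.4 × (85.15/74.64) = 29.4 × 1.140809 = 33.5398
crude oil: 26.5 × (120.53/117.41) = 26.5 × 1.026574 = 27.2042
zinc: 37.3 × (1906.41/2431.32) = 37.3 × 0.784105 = 29.2471
Index = Σ wᵢ·(p₁ᵢ/p₀ᵢ) = 6.3582 + 33.5398 + 27.2042 + 29.2471 = 96.3493

96.3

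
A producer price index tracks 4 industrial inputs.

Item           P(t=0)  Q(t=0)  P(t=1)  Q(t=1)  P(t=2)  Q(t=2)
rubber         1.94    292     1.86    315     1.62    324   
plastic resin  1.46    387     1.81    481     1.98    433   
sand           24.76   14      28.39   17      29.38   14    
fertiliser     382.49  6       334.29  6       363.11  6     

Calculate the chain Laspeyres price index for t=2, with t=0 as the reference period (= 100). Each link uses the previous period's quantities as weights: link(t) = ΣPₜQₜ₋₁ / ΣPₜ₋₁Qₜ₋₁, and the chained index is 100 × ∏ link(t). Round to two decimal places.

101.45

Link t=0→t=1:
ΣP(t=1)Q(t=0) = 1.86×292 + 1.81×387 + 28.39×14 + 334.29×6 = 543.12 + 700.47 + 397.46 + 2005.74 = 3646.79
ΣP(t=0)Q(t=0) = 1.94×292 + 1.46×387 + 24.76×14 + 382.49×6 = 566.48 + 565.02 + 346.64 + 2294.94 = 3773.08
link = 3646.79/3773.08 = 0.966529
Link t=1→t=2:
ΣP(t=2)Q(t=1) = 1.62×315 + 1.98×481 + 29.38×17 + 363.11×6 = 510.3 + 952.38 + 499.46 + 2178.66 = 4140.8
ΣP(t=1)Q(t=1) = 1.86×315 + 1.81×481 + 28.39×17 + 334.29×6 = 585.9 + 870.61 + 482.63 + 2005.74 = 3944.88
link = 4140.8/3944.88 = 1.049664
Chained index = 100 × 0.966529 × 1.049664 = 101.4531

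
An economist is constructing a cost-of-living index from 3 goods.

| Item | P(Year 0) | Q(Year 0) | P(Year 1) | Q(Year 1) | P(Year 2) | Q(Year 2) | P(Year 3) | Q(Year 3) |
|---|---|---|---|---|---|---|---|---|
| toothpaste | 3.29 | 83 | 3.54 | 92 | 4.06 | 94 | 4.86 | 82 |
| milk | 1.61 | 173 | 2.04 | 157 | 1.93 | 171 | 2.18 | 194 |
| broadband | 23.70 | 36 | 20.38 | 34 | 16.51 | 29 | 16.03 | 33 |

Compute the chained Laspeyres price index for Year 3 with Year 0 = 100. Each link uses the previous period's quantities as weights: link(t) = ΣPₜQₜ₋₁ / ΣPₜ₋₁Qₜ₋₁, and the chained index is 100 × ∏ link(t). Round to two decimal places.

98.79

Link Year 0→Year 1:
ΣP(Year 1)Q(Year 0) = 3.54×83 + 2.04×173 + 20.38×36 = 293.82 + 352.92 + 733.68 = 1380.42
ΣP(Year 0)Q(Year 0) = 3.29×83 + 1.61×173 + 23.70×36 = 273.07 + 278.53 + 853.2 = 1404.8
link = 1380.42/1404.8 = 0.982645
Link Year 1→Year 2:
ΣP(Year 2)Q(Year 1) = 4.06×92 + 1.93×157 + 16.51×34 = 373.52 + 303.01 + 561.34 = 1237.87
ΣP(Year 1)Q(Year 1) = 3.54×92 + 2.04×157 + 20.38×34 = 325.68 + 320.28 + 692.92 = 1338.88
link = 1237.87/1338.88 = 0.924556
Link Year 2→Year 3:
ΣP(Year 3)Q(Year 2) = 4.86×94 + 2.18×171 + 16.03×29 = 456.84 + 372.78 + 464.87 = 1294.49
ΣP(Year 2)Q(Year 2) = 4.06×94 + 1.93×171 + 16.51×29 = 381.64 + 330.03 + 478.79 = 1190.46
link = 1294.49/1190.46 = 1.087386
Chained index = 100 × 0.982645 × 0.924556 × 1.087386 = 98.7902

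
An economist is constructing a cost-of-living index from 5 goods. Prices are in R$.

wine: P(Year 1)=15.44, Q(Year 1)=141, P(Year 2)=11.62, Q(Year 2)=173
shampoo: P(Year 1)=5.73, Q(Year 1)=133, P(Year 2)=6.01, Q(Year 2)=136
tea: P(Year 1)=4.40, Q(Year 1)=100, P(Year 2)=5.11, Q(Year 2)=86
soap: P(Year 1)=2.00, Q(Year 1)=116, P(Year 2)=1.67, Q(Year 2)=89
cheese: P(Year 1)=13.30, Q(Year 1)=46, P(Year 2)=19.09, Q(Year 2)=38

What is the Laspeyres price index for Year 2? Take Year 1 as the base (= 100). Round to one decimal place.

95.2

Laspeyres price index uses base-period quantities as weights.
ΣP(Year 2)·Q(Year 1) = 11.62×141 + 6.01×133 + 5.11×100 + 1.67×116 + 19.09×46 = 1638.42 + 799.33 + 511 + 193.72 + 878.14 = 4020.61
ΣP(Year 1)·Q(Year 1) = 15.44×141 + 5.73×133 + 4.40×100 + 2.00×116 + 13.30×46 = 2177.04 + 762.09 + 440 + 232 + 611.8 = 4222.93
Index = 4020.61 / 4222.93 × 100 = 95.2090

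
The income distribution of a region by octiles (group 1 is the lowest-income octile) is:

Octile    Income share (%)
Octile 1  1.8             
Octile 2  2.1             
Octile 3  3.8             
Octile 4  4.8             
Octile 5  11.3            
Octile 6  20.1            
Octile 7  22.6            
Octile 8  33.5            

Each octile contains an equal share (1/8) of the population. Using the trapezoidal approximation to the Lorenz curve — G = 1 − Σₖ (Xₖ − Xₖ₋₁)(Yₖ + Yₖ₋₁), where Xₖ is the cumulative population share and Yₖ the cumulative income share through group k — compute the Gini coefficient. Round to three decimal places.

Cumulative income shares Yₖ: 0.0180, 0.0390, 0.0770, 0.1250, 0.2380, 0.4390, 0.6650, 1.0000
Σ (Xₖ−Xₖ₋₁)(Yₖ+Yₖ₋₁) = (1/8)(0.0180+0.0000) + (1/8)(0.0390+0.0180) + (1/8)(0.0770+0.0390) + (1/8)(0.1250+0.0770) + (1/8)(0.2380+0.1250) + (1/8)(0.4390+0.2380) + (1/8)(0.6650+0.4390) + (1/8)(1.0000+0.6650)
  = 0.0023 + 0.0071 + 0.0145 + 0.0253 + 0.0454 + 0.0846 + 0.1380 + 0.2081 = 0.5252
G = 1 − 0.5252 = 0.4748

0.475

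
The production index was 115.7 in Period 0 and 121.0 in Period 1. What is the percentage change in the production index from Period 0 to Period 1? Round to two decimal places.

Change = (121.0 − 115.7) / 115.7 × 100
       = 5.3 / 115.7 × 100 = 4.5808%

4.58%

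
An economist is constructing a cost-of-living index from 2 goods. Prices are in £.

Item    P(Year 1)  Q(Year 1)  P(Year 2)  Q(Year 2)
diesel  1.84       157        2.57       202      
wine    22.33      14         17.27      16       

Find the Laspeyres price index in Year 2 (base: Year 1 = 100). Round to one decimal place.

Laspeyres price index uses base-period quantities as weights.
ΣP(Year 2)·Q(Year 1) = 2.57×157 + 17.27×14 = 403.49 + 241.78 = 645.27
ΣP(Year 1)·Q(Year 1) = 1.84×157 + 22.33×14 = 288.88 + 312.62 = 601.5
Index = 645.27 / 601.5 × 100 = 107.2768

107.3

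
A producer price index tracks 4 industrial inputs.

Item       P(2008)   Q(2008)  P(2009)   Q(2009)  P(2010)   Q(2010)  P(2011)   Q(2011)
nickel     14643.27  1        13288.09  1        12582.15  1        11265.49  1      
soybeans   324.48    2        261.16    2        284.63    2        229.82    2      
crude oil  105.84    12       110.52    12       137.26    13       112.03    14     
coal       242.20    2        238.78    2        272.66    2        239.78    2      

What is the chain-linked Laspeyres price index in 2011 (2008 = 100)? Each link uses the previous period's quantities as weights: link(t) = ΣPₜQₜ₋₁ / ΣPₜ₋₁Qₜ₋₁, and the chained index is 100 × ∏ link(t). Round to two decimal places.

Link 2008→2009:
ΣP(2009)Q(2008) = 13288.09×1 + 261.16×2 + 110.52×12 + 238.78×2 = 13288.09 + 522.32 + 1326.24 + 477.56 = 15614.21
ΣP(2008)Q(2008) = 14643.27×1 + 324.48×2 + 105.84×12 + 242.20×2 = 14643.27 + 648.96 + 1270.08 + 484.4 = 17046.71
link = 15614.21/17046.71 = 0.915966
Link 2009→2010:
ΣP(2010)Q(2009) = 12582.15×1 + 284.63×2 + 137.26×12 + 272.66×2 = 12582.15 + 569.26 + 1647.12 + 545.32 = 15343.85
ΣP(2009)Q(2009) = 13288.09×1 + 261.16×2 + 110.52×12 + 238.78×2 = 13288.09 + 522.32 + 1326.24 + 477.56 = 15614.21
link = 15343.85/15614.21 = 0.982685
Link 2010→2011:
ΣP(2011)Q(2010) = 11265.49×1 + 229.82×2 + 112.03×13 + 239.78×2 = 11265.49 + 459.64 + 1456.39 + 479.56 = 13661.08
ΣP(2010)Q(2010) = 12582.15×1 + 284.63×2 + 137.26×13 + 272.66×2 = 12582.15 + 569.26 + 1784.38 + 545.32 = 15481.11
link = 13661.08/15481.11 = 0.882435
Chained index = 100 × 0.915966 × 0.982685 × 0.882435 = 79.4286

79.43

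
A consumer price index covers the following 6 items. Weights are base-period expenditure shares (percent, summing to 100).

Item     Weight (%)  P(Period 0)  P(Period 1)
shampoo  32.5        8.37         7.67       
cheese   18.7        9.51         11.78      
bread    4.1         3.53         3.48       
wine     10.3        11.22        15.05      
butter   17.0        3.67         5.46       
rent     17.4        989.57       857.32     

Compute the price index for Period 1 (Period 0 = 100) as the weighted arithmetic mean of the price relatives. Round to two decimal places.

shampoo: 32.5 × (7.67/8.37) = 32.5 × 0.916368 = 29.7820
cheese: 18.7 × (11.78/9.51) = 18.7 × 1.238696 = 23.1636
bread: 4.1 × (3.48/3.53) = 4.1 × 0.985836 = 4.0419
wine: 10.3 × (15.05/11.22) = 10.3 × 1.341355 = 13.8160
butter: 17.0 × (5.46/3.67) = 17.0 × 1.487738 = 25.2916
rent: 17.4 × (857.32/989.57) = 17.4 × 0.866356 = 15.0746
Index = Σ wᵢ·(p₁ᵢ/p₀ᵢ) = 29.7820 + 23.1636 + 4.0419 + 13.8160 + 25.2916 + 15.0746 = 111.1696

111.17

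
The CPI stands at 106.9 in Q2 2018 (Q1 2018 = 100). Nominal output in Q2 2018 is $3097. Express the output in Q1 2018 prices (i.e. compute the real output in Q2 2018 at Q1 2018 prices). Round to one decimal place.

Real = Nominal ÷ (Index/100) = 3097 ÷ (106.9/100)
     = 3097 ÷ 1.069 = 2897.1001

2897.1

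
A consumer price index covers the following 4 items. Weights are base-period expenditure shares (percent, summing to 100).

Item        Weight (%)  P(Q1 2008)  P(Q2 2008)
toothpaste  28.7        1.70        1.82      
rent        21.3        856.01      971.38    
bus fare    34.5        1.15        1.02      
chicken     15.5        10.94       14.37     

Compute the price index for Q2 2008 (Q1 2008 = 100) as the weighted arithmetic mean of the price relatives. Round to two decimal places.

105.86

toothpaste: 28.7 × (1.82/1.70) = 28.7 × 1.070588 = 30.7259
rent: 21.3 × (971.38/856.01) = 21.3 × 1.134776 = 24.1707
bus fare: 34.5 × (1.02/1.15) = 34.5 × 0.886957 = 30.6000
chicken: 15.5 × (14.37/10.94) = 15.5 × 1.313528 = 20.3597
Index = Σ wᵢ·(p₁ᵢ/p₀ᵢ) = 30.7259 + 24.1707 + 30.6000 + 20.3597 = 105.8563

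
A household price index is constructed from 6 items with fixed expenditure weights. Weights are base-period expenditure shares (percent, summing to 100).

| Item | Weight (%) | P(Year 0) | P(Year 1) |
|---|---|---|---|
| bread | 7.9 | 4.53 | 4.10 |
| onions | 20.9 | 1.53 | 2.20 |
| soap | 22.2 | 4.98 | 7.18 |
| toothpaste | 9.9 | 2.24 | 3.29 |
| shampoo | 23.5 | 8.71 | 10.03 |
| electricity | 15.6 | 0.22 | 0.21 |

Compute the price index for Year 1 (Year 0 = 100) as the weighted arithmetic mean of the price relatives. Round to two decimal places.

bread: 7.9 × (4.10/4.53) = 7.9 × 0.905077 = 7.1501
onions: 20.9 × (2.20/1.53) = 20.9 × 1.437908 = 30.0523
soap: 22.2 × (7.18/4.98) = 22.2 × 1.441767 = 32.0072
toothpaste: 9.9 × (3.29/2.24) = 9.9 × 1.468750 = 14.5406
shampoo: 23.5 × (10.03/8.71) = 23.5 × 1.151550 = 27.0614
electricity: 15.6 × (0.21/0.22) = 15.6 × 0.954545 = 14.8909
Index = Σ wᵢ·(p₁ᵢ/p₀ᵢ) = 7.1501 + 30.0523 + 32.0072 + 14.5406 + 27.0614 + 14.8909 = 125.7026

125.70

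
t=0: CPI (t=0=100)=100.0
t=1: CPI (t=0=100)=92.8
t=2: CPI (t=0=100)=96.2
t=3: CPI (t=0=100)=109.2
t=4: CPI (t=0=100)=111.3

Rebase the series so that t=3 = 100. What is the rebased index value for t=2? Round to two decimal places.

Rebased(t=2) = 96.2 / 109.2 × 100 = 88.0952

88.10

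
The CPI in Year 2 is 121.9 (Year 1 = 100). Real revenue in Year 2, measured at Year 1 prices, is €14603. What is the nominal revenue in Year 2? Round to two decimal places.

Nominal = Real × (Index/100) = 14603 × (121.9/100)
        = 14603 × 1.219 = 17801.0570

17801.06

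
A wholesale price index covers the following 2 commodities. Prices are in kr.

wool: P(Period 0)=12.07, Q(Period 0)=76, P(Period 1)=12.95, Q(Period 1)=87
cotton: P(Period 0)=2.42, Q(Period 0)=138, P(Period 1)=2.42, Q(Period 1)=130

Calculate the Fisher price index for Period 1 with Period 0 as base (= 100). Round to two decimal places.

105.48

Laspeyres component (base-period weights):
ΣP(Period 1)Q(Period 0) = 12.95×76 + 2.42×138 = 984.2 + 333.96 = 1318.16
ΣP(Period 0)Q(Period 0) = 12.07×76 + 2.42×138 = 917.32 + 333.96 = 1251.28
L = 1318.16 / 1251.28 × 100 = 105.3449
Paasche component (current-period weights):
ΣP(Period 1)Q(Period 1) = 12.95×87 + 2.42×130 = 1126.65 + 314.6 = 1441.25
ΣP(Period 0)Q(Period 1) = 12.07×87 + 2.42×130 = 1050.09 + 314.6 = 1364.69
P = 1441.25 / 1364.69 × 100 = 105.6101
Fisher = √(L × P) = √(105.3449 × 105.6101) = 105.4774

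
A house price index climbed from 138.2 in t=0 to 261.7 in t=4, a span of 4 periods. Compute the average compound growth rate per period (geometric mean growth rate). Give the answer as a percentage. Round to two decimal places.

Growth factor = (261.7/138.2)^(1/4) = (1.893632)^(1/4) = 1.173070
Growth rate = 1.173070 − 1 = 0.173070 = 17.3070%

17.31%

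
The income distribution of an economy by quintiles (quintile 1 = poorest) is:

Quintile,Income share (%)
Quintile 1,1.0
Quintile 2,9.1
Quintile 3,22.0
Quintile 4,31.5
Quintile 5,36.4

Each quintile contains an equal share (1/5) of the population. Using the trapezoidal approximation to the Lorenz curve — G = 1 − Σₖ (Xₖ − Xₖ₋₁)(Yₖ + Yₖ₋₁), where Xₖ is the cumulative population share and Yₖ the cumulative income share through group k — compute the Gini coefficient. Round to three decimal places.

Cumulative income shares Yₖ: 0.0100, 0.1010, 0.3210, 0.6360, 1.0000
Σ (Xₖ−Xₖ₋₁)(Yₖ+Yₖ₋₁) = (1/5)(0.0100+0.0000) + (1/5)(0.1010+0.0100) + (1/5)(0.3210+0.1010) + (1/5)(0.6360+0.3210) + (1/5)(1.0000+0.6360)
  = 0.0020 + 0.0222 + 0.0844 + 0.1914 + 0.3272 = 0.6272
G = 1 − 0.6272 = 0.3728

0.373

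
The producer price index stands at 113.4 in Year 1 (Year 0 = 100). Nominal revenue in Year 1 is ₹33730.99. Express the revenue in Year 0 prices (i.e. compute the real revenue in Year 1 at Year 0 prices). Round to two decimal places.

Real = Nominal ÷ (Index/100) = 33730.99 ÷ (113.4/100)
     = 33730.99 ÷ 1.134 = 29745.1411

29745.14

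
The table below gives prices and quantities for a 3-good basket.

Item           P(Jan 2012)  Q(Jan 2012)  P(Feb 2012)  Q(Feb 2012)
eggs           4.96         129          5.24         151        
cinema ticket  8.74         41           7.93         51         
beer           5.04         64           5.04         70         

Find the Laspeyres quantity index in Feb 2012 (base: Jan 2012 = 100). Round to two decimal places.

Laspeyres quantity index uses base-period prices as weights.
ΣP(Jan 2012)·Q(Feb 2012) = 4.96×151 + 8.74×51 + 5.04×70 = 748.96 + 445.74 + 352.8 = 1547.5
ΣP(Jan 2012)·Q(Jan 2012) = 4.96×129 + 8.74×41 + 5.04×64 = 639.84 + 358.34 + 322.56 = 1320.74
Index = 1547.5 / 1320.74 × 100 = 117.1692

117.17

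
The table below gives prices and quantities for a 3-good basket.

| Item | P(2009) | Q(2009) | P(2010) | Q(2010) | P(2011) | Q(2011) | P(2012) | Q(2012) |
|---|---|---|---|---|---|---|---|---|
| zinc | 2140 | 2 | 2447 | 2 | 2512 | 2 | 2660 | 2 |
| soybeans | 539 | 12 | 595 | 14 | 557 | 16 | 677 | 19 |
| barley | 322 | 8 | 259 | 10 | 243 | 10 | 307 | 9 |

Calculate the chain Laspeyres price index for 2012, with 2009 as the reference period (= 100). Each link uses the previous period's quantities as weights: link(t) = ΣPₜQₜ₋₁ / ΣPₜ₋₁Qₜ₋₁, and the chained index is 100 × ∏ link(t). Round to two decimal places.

Link 2009→2010:
ΣP(2010)Q(2009) = 2447×2 + 595×12 + 259×8 = 4894 + 7140 + 2072 = 14106
ΣP(2009)Q(2009) = 2140×2 + 539×12 + 322×8 = 4280 + 6468 + 2576 = 13324
link = 14106/13324 = 1.058691
Link 2010→2011:
ΣP(2011)Q(2010) = 2512×2 + 557×14 + 243×10 = 5024 + 7798 + 2430 = 15252
ΣP(2010)Q(2010) = 2447×2 + 595×14 + 259×10 = 4894 + 8330 + 2590 = 15814
link = 15252/15814 = 0.964462
Link 2011→2012:
ΣP(2012)Q(2011) = 2660×2 + 677×16 + 307×10 = 5320 + 10832 + 3070 = 19222
ΣP(2011)Q(2011) = 2512×2 + 557×16 + 243×10 = 5024 + 8912 + 2430 = 16366
link = 19222/16366 = 1.174508
Chained index = 100 × 1.058691 × 0.964462 × 1.174508 = 119.9252

119.93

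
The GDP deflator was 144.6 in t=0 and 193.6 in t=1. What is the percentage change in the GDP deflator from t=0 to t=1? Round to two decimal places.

Change = (193.6 − 144.6) / 144.6 × 100
       = 49.0 / 144.6 × 100 = 33.8866%

33.89%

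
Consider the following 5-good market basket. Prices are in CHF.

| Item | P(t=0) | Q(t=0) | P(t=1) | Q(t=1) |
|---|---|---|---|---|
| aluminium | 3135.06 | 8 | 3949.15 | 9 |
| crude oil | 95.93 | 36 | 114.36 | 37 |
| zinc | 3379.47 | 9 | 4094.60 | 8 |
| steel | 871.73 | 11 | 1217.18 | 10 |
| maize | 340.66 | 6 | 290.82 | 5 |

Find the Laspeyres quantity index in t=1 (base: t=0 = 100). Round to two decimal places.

98.07

Laspeyres quantity index uses base-period prices as weights.
ΣP(t=0)·Q(t=1) = 3135.06×9 + 95.93×37 + 3379.47×8 + 871.73×10 + 340.66×5 = 28215.54 + 3549.41 + 27035.76 + 8717.3 + 1703.3 = 69221.31
ΣP(t=0)·Q(t=0) = 3135.06×8 + 95.93×36 + 3379.47×9 + 871.73×11 + 340.66×6 = 25080.48 + 3453.48 + 30415.23 + 9589.03 + 2043.96 = 70582.18
Index = 69221.31 / 70582.18 × 100 = 98.0719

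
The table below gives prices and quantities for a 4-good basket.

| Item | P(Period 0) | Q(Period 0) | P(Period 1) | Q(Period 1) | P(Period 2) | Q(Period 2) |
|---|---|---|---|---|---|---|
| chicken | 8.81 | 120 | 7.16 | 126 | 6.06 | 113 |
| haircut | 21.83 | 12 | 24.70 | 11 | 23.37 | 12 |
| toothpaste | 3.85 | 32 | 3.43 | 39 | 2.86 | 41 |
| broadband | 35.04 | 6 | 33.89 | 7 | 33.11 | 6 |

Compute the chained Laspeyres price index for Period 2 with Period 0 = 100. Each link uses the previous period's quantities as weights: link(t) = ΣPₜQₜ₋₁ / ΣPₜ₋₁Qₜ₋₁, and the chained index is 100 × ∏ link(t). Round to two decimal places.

Link Period 0→Period 1:
ΣP(Period 1)Q(Period 0) = 7.16×120 + 24.70×12 + 3.43×32 + 33.89×6 = 859.2 + 296.4 + 109.76 + 203.34 = 1468.7
ΣP(Period 0)Q(Period 0) = 8.81×120 + 21.83×12 + 3.85×32 + 35.04×6 = 1057.2 + 261.96 + 123.2 + 210.24 = 1652.6
link = 1468.7/1652.6 = 0.888721
Link Period 1→Period 2:
ΣP(Period 2)Q(Period 1) = 6.06×126 + 23.37×11 + 2.86×39 + 33.11×7 = 763.56 + 257.07 + 111.54 + 231.77 = 1363.94
ΣP(Period 1)Q(Period 1) = 7.16×126 + 24.70×11 + 3.43×39 + 33.89×7 = 902.16 + 271.7 + 133.77 + 237.23 = 1544.86
link = 1363.94/1544.86 = 0.882889
Chained index = 100 × 0.888721 × 0.882889 = 78.4642

78.46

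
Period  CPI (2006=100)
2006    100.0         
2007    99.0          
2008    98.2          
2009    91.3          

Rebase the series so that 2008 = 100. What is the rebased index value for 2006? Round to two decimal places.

101.83

Rebased(2006) = 100.0 / 98.2 × 100 = 101.8330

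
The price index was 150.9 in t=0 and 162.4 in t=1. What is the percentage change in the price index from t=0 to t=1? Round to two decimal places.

Change = (162.4 − 150.9) / 150.9 × 100
       = 11.5 / 150.9 × 100 = 7.6209%

7.62%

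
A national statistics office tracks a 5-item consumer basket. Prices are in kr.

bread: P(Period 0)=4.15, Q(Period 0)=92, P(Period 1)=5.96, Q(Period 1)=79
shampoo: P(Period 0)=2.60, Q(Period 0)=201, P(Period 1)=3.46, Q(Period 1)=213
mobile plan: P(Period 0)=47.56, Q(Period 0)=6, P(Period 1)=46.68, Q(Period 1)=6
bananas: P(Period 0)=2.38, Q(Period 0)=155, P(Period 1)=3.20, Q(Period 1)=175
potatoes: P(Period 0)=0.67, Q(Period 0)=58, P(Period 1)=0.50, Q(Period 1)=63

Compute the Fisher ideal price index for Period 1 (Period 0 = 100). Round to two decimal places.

Laspeyres component (base-period weights):
ΣP(Period 1)Q(Period 0) = 5.96×92 + 3.46×201 + 46.68×6 + 3.20×155 + 0.50×58 = 548.32 + 695.46 + 280.08 + 496 + 29 = 2048.86
ΣP(Period 0)Q(Period 0) = 4.15×92 + 2.60×201 + 47.56×6 + 2.38×155 + 0.67×58 = 381.8 + 522.6 + 285.36 + 368.9 + 38.86 = 1597.52
L = 2048.86 / 1597.52 × 100 = 128.2525
Paasche component (current-period weights):
ΣP(Period 1)Q(Period 1) = 5.96×79 + 3.46×213 + 46.68×6 + 3.20×175 + 0.50×63 = 470.84 + 736.98 + 280.08 + 560 + 31.5 = 2079.4
ΣP(Period 0)Q(Period 1) = 4.15×79 + 2.60×213 + 47.56×6 + 2.38×175 + 0.67×63 = 327.85 + 553.8 + 285.36 + 416.5 + 42.21 = 1625.72
P = 2079.4 / 1625.72 × 100 = 127.9064
Fisher = √(L × P) = √(128.2525 × 127.9064) = 128.0794

128.08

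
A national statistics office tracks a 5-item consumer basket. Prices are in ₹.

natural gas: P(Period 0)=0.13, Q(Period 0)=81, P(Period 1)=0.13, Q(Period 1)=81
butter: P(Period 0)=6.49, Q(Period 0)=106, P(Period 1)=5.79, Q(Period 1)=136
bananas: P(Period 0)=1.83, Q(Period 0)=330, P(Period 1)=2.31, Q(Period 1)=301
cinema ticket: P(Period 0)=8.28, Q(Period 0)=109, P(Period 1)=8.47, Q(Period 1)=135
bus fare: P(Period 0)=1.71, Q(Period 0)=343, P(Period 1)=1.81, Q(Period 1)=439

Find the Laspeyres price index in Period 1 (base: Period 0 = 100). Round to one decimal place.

105.0

Laspeyres price index uses base-period quantities as weights.
ΣP(Period 1)·Q(Period 0) = 0.13×81 + 5.79×106 + 2.31×330 + 8.47×109 + 1.81×343 = 10.53 + 613.74 + 762.3 + 923.23 + 620.83 = 2930.63
ΣP(Period 0)·Q(Period 0) = 0.13×81 + 6.49×106 + 1.83×330 + 8.28×109 + 1.71×343 = 10.53 + 687.94 + 603.9 + 902.52 + 586.53 = 2791.42
Index = 2930.63 / 2791.42 × 100 = 104.9871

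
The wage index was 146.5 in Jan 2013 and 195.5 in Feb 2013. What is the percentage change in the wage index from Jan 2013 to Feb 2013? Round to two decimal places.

Change = (195.5 − 146.5) / 146.5 × 100
       = 49.0 / 146.5 × 100 = 33.4471%

33.45%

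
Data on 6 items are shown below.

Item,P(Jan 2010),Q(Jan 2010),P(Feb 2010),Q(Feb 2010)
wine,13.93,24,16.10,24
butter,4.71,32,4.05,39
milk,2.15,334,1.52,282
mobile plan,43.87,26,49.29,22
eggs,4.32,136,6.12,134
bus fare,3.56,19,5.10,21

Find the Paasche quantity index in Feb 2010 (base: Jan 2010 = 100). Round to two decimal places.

92.27

Paasche quantity index uses current-period prices as weights.
ΣP(Feb 2010)·Q(Feb 2010) = 16.10×24 + 4.05×39 + 1.52×282 + 49.29×22 + 6.12×134 + 5.10×21 = 386.4 + 157.95 + 428.64 + 1084.38 + 820.08 + 107.1 = 2984.55
ΣP(Feb 2010)·Q(Jan 2010) = 16.10×24 + 4.05×32 + 1.52×334 + 49.29×26 + 6.12×136 + 5.10×19 = 386.4 + 129.6 + 507.68 + 1281.54 + 832.32 + 96.9 = 3234.44
Index = 2984.55 / 3234.44 × 100 = 92.2741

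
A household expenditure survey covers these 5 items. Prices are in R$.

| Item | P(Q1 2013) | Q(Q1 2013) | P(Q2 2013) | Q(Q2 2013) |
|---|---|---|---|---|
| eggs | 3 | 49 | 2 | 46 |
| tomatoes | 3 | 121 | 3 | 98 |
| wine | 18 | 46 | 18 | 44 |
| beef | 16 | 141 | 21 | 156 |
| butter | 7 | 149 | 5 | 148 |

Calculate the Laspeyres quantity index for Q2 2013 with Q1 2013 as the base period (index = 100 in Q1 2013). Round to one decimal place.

Laspeyres quantity index uses base-period prices as weights.
ΣP(Q1 2013)·Q(Q2 2013) = 3×46 + 3×98 + 18×44 + 16×156 + 7×148 = 138 + 294 + 792 + 2496 + 1036 = 4756
ΣP(Q1 2013)·Q(Q1 2013) = 3×49 + 3×121 + 18×46 + 16×141 + 7×149 = 147 + 363 + 828 + 2256 + 1043 = 4637
Index = 4756 / 4637 × 100 = 102.5663

102.6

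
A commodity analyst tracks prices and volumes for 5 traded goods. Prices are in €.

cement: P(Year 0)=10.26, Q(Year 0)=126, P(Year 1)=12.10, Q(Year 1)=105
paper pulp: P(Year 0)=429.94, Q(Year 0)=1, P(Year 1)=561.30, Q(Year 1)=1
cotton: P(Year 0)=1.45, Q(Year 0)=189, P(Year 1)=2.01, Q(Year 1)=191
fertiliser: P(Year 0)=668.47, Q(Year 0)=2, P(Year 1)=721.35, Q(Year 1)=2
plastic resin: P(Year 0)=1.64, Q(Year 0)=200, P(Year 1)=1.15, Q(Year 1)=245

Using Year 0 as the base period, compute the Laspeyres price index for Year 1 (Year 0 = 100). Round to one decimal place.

Laspeyres price index uses base-period quantities as weights.
ΣP(Year 1)·Q(Year 0) = 12.10×126 + 561.30×1 + 2.01×189 + 721.35×2 + 1.15×200 = 1524.6 + 561.3 + 379.89 + 1442.7 + 230 = 4138.49
ΣP(Year 0)·Q(Year 0) = 10.26×126 + 429.94×1 + 1.45×189 + 668.47×2 + 1.64×200 = 1292.76 + 429.94 + 274.05 + 1336.94 + 328 = 3661.69
Index = 4138.49 / 3661.69 × 100 = 113.0213

113.0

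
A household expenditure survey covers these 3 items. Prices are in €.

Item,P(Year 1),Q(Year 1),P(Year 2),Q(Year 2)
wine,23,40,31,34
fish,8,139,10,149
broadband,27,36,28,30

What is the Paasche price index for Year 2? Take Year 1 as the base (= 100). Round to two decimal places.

121.55

Paasche price index uses current-period quantities as weights.
ΣP(Year 2)·Q(Year 2) = 31×34 + 10×149 + 28×30 = 1054 + 1490 + 840 = 3384
ΣP(Year 1)·Q(Year 2) = 23×34 + 8×149 + 27×30 = 782 + 1192 + 810 = 2784
Index = 3384 / 2784 × 100 = 121.5517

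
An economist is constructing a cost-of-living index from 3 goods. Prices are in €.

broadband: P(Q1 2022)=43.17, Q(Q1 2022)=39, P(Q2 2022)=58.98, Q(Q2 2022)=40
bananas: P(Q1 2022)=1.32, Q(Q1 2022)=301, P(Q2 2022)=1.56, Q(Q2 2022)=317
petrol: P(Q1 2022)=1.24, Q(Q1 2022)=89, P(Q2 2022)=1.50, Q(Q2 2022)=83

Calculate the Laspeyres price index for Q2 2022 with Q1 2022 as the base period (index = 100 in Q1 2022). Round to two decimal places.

132.49

Laspeyres price index uses base-period quantities as weights.
ΣP(Q2 2022)·Q(Q1 2022) = 58.98×39 + 1.56×301 + 1.50×89 = 2300.22 + 469.56 + 133.5 = 2903.28
ΣP(Q1 2022)·Q(Q1 2022) = 43.17×39 + 1.32×301 + 1.24×89 = 1683.63 + 397.32 + 110.36 = 2191.31
Index = 2903.28 / 2191.31 × 100 = 132.4906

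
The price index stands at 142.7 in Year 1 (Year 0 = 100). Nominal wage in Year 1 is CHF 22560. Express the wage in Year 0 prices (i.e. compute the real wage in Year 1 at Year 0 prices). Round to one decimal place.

Real = Nominal ÷ (Index/100) = 22560 ÷ (142.7/100)
     = 22560 ÷ 1.427 = 15809.3903

15809.4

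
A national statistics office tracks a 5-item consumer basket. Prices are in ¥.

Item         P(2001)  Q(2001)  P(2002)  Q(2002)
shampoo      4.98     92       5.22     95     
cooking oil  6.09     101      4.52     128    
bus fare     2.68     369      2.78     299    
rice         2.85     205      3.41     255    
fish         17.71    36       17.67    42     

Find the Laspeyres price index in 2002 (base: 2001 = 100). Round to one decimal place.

100.4

Laspeyres price index uses base-period quantities as weights.
ΣP(2002)·Q(2001) = 5.22×92 + 4.52×101 + 2.78×369 + 3.41×205 + 17.67×36 = 480.24 + 456.52 + 1025.82 + 699.05 + 636.12 = 3297.75
ΣP(2001)·Q(2001) = 4.98×92 + 6.09×101 + 2.68×369 + 2.85×205 + 17.71×36 = 458.16 + 615.09 + 988.92 + 584.25 + 637.56 = 3283.98
Index = 3297.75 / 3283.98 × 100 = 100.4193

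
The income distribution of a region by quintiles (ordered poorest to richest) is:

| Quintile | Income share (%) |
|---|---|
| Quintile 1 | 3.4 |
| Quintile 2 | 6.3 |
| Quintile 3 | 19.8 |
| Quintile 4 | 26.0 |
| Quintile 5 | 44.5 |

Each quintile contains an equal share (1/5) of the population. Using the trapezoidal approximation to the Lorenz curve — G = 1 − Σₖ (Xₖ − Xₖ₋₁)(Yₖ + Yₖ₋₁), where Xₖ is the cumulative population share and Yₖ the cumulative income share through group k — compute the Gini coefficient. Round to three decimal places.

0.408

Cumulative income shares Yₖ: 0.0340, 0.0970, 0.2950, 0.5550, 1.0000
Σ (Xₖ−Xₖ₋₁)(Yₖ+Yₖ₋₁) = (1/5)(0.0340+0.0000) + (1/5)(0.0970+0.0340) + (1/5)(0.2950+0.0970) + (1/5)(0.5550+0.2950) + (1/5)(1.0000+0.5550)
  = 0.0068 + 0.0262 + 0.0784 + 0.1700 + 0.3110 = 0.5924
G = 1 − 0.5924 = 0.4076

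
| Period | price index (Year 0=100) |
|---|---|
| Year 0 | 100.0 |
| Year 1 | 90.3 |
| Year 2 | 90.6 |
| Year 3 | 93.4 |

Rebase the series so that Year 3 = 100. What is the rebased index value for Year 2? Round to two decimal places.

97.00

Rebased(Year 2) = 90.6 / 93.4 × 100 = 97.0021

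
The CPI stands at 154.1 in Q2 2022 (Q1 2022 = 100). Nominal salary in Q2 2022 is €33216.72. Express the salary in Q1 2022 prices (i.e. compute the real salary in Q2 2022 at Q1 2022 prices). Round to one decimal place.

21555.3

Real = Nominal ÷ (Index/100) = 33216.72 ÷ (154.1/100)
     = 33216.72 ÷ 1.541 = 21555.3018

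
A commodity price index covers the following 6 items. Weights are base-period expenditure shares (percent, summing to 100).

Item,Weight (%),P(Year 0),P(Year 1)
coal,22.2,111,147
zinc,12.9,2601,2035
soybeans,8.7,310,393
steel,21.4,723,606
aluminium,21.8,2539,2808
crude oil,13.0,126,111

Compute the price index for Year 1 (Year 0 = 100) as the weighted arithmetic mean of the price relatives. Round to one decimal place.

104.0

coal: 22.2 × (147/111) = 22.2 × 1.324324 = 29.4000
zinc: 12.9 × (2035/2601) = 12.9 × 0.782391 = 10.0928
soybeans: 8.7 × (393/310) = 8.7 × 1.267742 = 11.0294
steel: 21.4 × (606/723) = 21.4 × 0.838174 = 17.9369
aluminium: 21.8 × (2808/2539) = 21.8 × 1.105947 = 24.1096
crude oil: 13.0 × (111/126) = 13.0 × 0.880952 = 11.4524
Index = Σ wᵢ·(p₁ᵢ/p₀ᵢ) = 29.4000 + 10.0928 + 11.0294 + 17.9369 + 24.1096 + 11.4524 = 104.0212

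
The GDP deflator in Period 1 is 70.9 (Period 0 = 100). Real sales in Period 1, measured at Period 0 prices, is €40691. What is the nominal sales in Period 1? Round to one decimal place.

28849.9

Nominal = Real × (Index/100) = 40691 × (70.9/100)
        = 40691 × 0.709 = 28849.9190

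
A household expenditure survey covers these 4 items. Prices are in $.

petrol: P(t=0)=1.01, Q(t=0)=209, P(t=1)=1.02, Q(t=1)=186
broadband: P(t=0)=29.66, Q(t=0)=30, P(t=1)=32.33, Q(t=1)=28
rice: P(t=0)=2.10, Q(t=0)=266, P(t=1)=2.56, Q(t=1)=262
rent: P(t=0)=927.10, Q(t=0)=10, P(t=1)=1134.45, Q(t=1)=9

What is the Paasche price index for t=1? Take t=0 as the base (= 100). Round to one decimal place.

Paasche price index uses current-period quantities as weights.
ΣP(t=1)·Q(t=1) = 1.02×186 + 32.33×28 + 2.56×262 + 1134.45×9 = 189.72 + 905.24 + 670.72 + 10210.05 = 11975.73
ΣP(t=0)·Q(t=1) = 1.01×186 + 29.66×28 + 2.10×262 + 927.10×9 = 187.86 + 830.48 + 550.2 + 8343.9 = 9912.44
Index = 11975.73 / 9912.44 × 100 = 120.8152

120.8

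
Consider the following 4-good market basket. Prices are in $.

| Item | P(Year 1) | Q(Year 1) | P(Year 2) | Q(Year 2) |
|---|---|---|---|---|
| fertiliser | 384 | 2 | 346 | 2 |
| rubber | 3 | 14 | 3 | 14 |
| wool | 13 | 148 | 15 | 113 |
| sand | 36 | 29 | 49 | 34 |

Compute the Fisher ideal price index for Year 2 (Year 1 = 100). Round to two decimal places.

Laspeyres component (base-period weights):
ΣP(Year 2)Q(Year 1) = 346×2 + 3×14 + 15×148 + 49×29 = 692 + 42 + 2220 + 1421 = 4375
ΣP(Year 1)Q(Year 1) = 384×2 + 3×14 + 13×148 + 36×29 = 768 + 42 + 1924 + 1044 = 3778
L = 4375 / 3778 × 100 = 115.8020
Paasche component (current-period weights):
ΣP(Year 2)Q(Year 2) = 346×2 + 3×14 + 15×113 + 49×34 = 692 + 42 + 1695 + 1666 = 4095
ΣP(Year 1)Q(Year 2) = 384×2 + 3×14 + 13×113 + 36×34 = 768 + 42 + 1469 + 1224 = 3503
P = 4095 / 3503 × 100 = 116.8998
Fisher = √(L × P) = √(115.8020 × 116.8998) = 116.3496

116.35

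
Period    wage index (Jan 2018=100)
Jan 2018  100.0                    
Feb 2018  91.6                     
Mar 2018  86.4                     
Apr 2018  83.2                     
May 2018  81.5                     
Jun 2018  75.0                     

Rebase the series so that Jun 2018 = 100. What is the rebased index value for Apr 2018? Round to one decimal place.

110.9

Rebased(Apr 2018) = 83.2 / 75.0 × 100 = 110.9333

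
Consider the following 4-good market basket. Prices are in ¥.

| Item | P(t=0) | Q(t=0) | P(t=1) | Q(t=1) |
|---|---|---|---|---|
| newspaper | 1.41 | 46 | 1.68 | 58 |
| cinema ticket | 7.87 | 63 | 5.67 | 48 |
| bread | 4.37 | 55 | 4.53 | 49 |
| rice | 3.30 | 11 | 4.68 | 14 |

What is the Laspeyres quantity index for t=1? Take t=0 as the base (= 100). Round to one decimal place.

86.0

Laspeyres quantity index uses base-period prices as weights.
ΣP(t=0)·Q(t=1) = 1.41×58 + 7.87×48 + 4.37×49 + 3.30×14 = 81.78 + 377.76 + 214.13 + 46.2 = 719.87
ΣP(t=0)·Q(t=0) = 1.41×46 + 7.87×63 + 4.37×55 + 3.30×11 = 64.86 + 495.81 + 240.35 + 36.3 = 837.32
Index = 719.87 / 837.32 × 100 = 85.9731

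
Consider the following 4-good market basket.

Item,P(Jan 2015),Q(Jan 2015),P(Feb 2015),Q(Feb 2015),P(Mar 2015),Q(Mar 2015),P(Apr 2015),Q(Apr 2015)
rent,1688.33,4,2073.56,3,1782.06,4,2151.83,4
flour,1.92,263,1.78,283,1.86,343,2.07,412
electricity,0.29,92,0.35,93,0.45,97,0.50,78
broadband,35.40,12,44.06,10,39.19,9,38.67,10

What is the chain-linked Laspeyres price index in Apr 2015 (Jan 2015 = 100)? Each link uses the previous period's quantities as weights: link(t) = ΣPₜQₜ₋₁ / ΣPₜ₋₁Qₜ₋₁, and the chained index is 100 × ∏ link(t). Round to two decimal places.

126.09

Link Jan 2015→Feb 2015:
ΣP(Feb 2015)Q(Jan 2015) = 2073.56×4 + 1.78×263 + 0.35×92 + 44.06×12 = 8294.24 + 468.14 + 32.2 + 528.72 = 9323.3
ΣP(Jan 2015)Q(Jan 2015) = 1688.33×4 + 1.92×263 + 0.29×92 + 35.40×12 = 6753.32 + 504.96 + 26.68 + 424.8 = 7709.76
link = 9323.3/7709.76 = 1.209285
Link Feb 2015→Mar 2015:
ΣP(Mar 2015)Q(Feb 2015) = 1782.06×3 + 1.86×283 + 0.45×93 + 39.19×10 = 5346.18 + 526.38 + 41.85 + 391.9 = 6306.31
ΣP(Feb 2015)Q(Feb 2015) = 2073.56×3 + 1.78×283 + 0.35×93 + 44.06×10 = 6220.68 + 503.74 + 32.55 + 440.6 = 7197.57
link = 6306.31/7197.57 = 0.876172
Link Mar 2015→Apr 2015:
ΣP(Apr 2015)Q(Mar 2015) = 2151.83×4 + 2.07×343 + 0.50×97 + 38.67×9 = 8607.32 + 710.01 + 48.5 + 348.03 = 9713.86
ΣP(Mar 2015)Q(Mar 2015) = 1782.06×4 + 1.86×343 + 0.45×97 + 39.19×9 = 7128.24 + 637.98 + 43.65 + 352.71 = 8162.58
link = 9713.86/8162.58 = 1.190048
Chained index = 100 × 1.209285 × 0.876172 × 1.190048 = 126.0906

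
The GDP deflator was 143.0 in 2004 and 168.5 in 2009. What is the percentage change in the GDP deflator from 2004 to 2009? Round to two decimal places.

17.83%

Change = (168.5 − 143.0) / 143.0 × 100
       = 25.5 / 143.0 × 100 = 17.8322%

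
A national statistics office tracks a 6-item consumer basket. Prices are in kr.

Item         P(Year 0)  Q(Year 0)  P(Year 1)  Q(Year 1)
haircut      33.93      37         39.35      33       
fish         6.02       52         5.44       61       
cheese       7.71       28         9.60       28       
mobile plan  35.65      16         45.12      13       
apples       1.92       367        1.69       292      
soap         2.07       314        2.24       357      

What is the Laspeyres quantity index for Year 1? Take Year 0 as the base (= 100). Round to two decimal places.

93.44

Laspeyres quantity index uses base-period prices as weights.
ΣP(Year 0)·Q(Year 1) = 33.93×33 + 6.02×61 + 7.71×28 + 35.65×13 + 1.92×292 + 2.07×357 = 1119.69 + 367.22 + 215.88 + 463.45 + 560.64 + 738.99 = 3465.87
ΣP(Year 0)·Q(Year 0) = 33.93×37 + 6.02×52 + 7.71×28 + 35.65×16 + 1.92×367 + 2.07×314 = 1255.41 + 313.04 + 215.88 + 570.4 + 704.64 + 649.98 = 3709.35
Index = 3465.87 / 3709.35 × 100 = 93.4360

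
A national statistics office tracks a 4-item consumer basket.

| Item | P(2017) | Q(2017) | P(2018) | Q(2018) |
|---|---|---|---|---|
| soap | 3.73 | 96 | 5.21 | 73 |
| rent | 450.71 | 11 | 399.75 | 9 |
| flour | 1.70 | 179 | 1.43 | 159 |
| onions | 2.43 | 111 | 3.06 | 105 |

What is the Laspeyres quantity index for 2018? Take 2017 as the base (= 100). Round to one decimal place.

82.4

Laspeyres quantity index uses base-period prices as weights.
ΣP(2017)·Q(2018) = 3.73×73 + 450.71×9 + 1.70×159 + 2.43×105 = 272.29 + 4056.39 + 270.3 + 255.15 = 4854.13
ΣP(2017)·Q(2017) = 3.73×96 + 450.71×11 + 1.70×179 + 2.43×111 = 358.08 + 4957.81 + 304.3 + 269.73 = 5889.92
Index = 4854.13 / 5889.92 × 100 = 82.4142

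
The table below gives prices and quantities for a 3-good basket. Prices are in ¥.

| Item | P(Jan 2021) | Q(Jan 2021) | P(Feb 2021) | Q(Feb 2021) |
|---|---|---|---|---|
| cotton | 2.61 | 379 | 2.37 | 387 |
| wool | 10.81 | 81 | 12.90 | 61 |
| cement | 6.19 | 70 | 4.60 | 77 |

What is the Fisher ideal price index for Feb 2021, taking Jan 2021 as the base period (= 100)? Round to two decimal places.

Laspeyres component (base-period weights):
ΣP(Feb 2021)Q(Jan 2021) = 2.37×379 + 12.90×81 + 4.60×70 = 898.23 + 1044.9 + 322 = 2265.13
ΣP(Jan 2021)Q(Jan 2021) = 2.61×379 + 10.81×81 + 6.19×70 = 989.19 + 875.61 + 433.3 = 2298.1
L = 2265.13 / 2298.1 × 100 = 98.5653
Paasche component (current-period weights):
ΣP(Feb 2021)Q(Feb 2021) = 2.37×387 + 12.90×61 + 4.60×77 = 917.19 + 786.9 + 354.2 = 2058.29
ΣP(Jan 2021)Q(Feb 2021) = 2.61×387 + 10.81×61 + 6.19×77 = 1010.07 + 659.41 + 476.63 = 2146.11
P = 2058.29 / 2146.11 × 100 = 95.9079
Fisher = √(L × P) = √(98.5653 × 95.9079) = 97.2276

97.23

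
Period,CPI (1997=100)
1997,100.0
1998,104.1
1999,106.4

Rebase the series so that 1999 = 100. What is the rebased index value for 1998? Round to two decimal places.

Rebased(1998) = 104.1 / 106.4 × 100 = 97.8383

97.84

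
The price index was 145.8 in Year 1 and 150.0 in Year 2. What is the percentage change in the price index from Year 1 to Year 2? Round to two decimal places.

Change = (150.0 − 145.8) / 145.8 × 100
       = 4.2 / 145.8 × 100 = 2.8807%

2.88%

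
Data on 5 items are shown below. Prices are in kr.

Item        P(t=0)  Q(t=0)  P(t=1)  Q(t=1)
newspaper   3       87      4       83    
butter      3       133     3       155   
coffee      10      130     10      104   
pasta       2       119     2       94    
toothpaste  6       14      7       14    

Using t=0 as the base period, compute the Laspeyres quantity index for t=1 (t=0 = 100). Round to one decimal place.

88.8

Laspeyres quantity index uses base-period prices as weights.
ΣP(t=0)·Q(t=1) = 3×83 + 3×155 + 10×104 + 2×94 + 6×14 = 249 + 465 + 1040 + 188 + 84 = 2026
ΣP(t=0)·Q(t=0) = 3×87 + 3×133 + 10×130 + 2×119 + 6×14 = 261 + 399 + 1300 + 238 + 84 = 2282
Index = 2026 / 2282 × 100 = 88.7818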